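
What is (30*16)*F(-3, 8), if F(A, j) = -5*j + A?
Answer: -20640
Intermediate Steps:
F(A, j) = A - 5*j
(30*16)*F(-3, 8) = (30*16)*(-3 - 5*8) = 480*(-3 - 40) = 480*(-43) = -20640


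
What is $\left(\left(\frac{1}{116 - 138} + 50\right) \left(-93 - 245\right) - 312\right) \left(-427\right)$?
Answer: $\frac{80772601}{11} \approx 7.343 \cdot 10^{6}$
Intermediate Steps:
$\left(\left(\frac{1}{116 - 138} + 50\right) \left(-93 - 245\right) - 312\right) \left(-427\right) = \left(\left(\frac{1}{-22} + 50\right) \left(-338\right) - 312\right) \left(-427\right) = \left(\left(- \frac{1}{22} + 50\right) \left(-338\right) - 312\right) \left(-427\right) = \left(\frac{1099}{22} \left(-338\right) - 312\right) \left(-427\right) = \left(- \frac{185731}{11} - 312\right) \left(-427\right) = \left(- \frac{189163}{11}\right) \left(-427\right) = \frac{80772601}{11}$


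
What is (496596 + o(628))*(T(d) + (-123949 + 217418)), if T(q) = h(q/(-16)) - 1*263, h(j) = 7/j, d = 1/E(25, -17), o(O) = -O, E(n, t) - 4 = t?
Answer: 46949322816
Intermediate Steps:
E(n, t) = 4 + t
d = -1/13 (d = 1/(4 - 17) = 1/(-13) = -1/13 ≈ -0.076923)
T(q) = -263 - 112/q (T(q) = 7/((q/(-16))) - 1*263 = 7/((q*(-1/16))) - 263 = 7/((-q/16)) - 263 = 7*(-16/q) - 263 = -112/q - 263 = -263 - 112/q)
(496596 + o(628))*(T(d) + (-123949 + 217418)) = (496596 - 1*628)*((-263 - 112/(-1/13)) + (-123949 + 217418)) = (496596 - 628)*((-263 - 112*(-13)) + 93469) = 495968*((-263 + 1456) + 93469) = 495968*(1193 + 93469) = 495968*94662 = 46949322816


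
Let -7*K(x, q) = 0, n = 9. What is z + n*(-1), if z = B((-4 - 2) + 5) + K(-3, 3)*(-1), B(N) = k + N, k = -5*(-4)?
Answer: 10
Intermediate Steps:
k = 20 (k = -1*(-20) = 20)
B(N) = 20 + N
K(x, q) = 0 (K(x, q) = -⅐*0 = 0)
z = 19 (z = (20 + ((-4 - 2) + 5)) + 0*(-1) = (20 + (-6 + 5)) + 0 = (20 - 1) + 0 = 19 + 0 = 19)
z + n*(-1) = 19 + 9*(-1) = 19 - 9 = 10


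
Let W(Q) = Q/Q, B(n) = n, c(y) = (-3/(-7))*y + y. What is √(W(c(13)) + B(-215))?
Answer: I*√214 ≈ 14.629*I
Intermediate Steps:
c(y) = 10*y/7 (c(y) = (-3*(-⅐))*y + y = 3*y/7 + y = 10*y/7)
W(Q) = 1
√(W(c(13)) + B(-215)) = √(1 - 215) = √(-214) = I*√214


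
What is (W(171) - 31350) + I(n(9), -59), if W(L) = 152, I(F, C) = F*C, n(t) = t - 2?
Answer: -31611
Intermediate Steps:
n(t) = -2 + t
I(F, C) = C*F
(W(171) - 31350) + I(n(9), -59) = (152 - 31350) - 59*(-2 + 9) = -31198 - 59*7 = -31198 - 413 = -31611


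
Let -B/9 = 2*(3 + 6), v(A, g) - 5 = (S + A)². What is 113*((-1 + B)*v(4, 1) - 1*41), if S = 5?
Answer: -1588667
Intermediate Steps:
v(A, g) = 5 + (5 + A)²
B = -162 (B = -18*(3 + 6) = -18*9 = -9*18 = -162)
113*((-1 + B)*v(4, 1) - 1*41) = 113*((-1 - 162)*(5 + (5 + 4)²) - 1*41) = 113*(-163*(5 + 9²) - 41) = 113*(-163*(5 + 81) - 41) = 113*(-163*86 - 41) = 113*(-14018 - 41) = 113*(-14059) = -1588667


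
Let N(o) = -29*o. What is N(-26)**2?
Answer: 568516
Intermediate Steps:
N(-26)**2 = (-29*(-26))**2 = 754**2 = 568516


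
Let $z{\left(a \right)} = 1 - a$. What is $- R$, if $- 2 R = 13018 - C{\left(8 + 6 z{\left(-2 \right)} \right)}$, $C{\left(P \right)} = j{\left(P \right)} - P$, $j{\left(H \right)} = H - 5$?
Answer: $\frac{13023}{2} \approx 6511.5$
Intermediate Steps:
$j{\left(H \right)} = -5 + H$ ($j{\left(H \right)} = H - 5 = -5 + H$)
$C{\left(P \right)} = -5$ ($C{\left(P \right)} = \left(-5 + P\right) - P = -5$)
$R = - \frac{13023}{2}$ ($R = - \frac{13018 - -5}{2} = - \frac{13018 + 5}{2} = \left(- \frac{1}{2}\right) 13023 = - \frac{13023}{2} \approx -6511.5$)
$- R = \left(-1\right) \left(- \frac{13023}{2}\right) = \frac{13023}{2}$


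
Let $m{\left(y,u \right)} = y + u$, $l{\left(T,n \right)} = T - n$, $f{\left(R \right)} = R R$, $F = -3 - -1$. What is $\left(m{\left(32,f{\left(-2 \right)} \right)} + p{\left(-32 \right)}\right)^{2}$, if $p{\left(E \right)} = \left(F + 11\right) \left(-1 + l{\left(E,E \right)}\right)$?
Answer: $729$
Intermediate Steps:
$F = -2$ ($F = -3 + 1 = -2$)
$f{\left(R \right)} = R^{2}$
$p{\left(E \right)} = -9$ ($p{\left(E \right)} = \left(-2 + 11\right) \left(-1 + \left(E - E\right)\right) = 9 \left(-1 + 0\right) = 9 \left(-1\right) = -9$)
$m{\left(y,u \right)} = u + y$
$\left(m{\left(32,f{\left(-2 \right)} \right)} + p{\left(-32 \right)}\right)^{2} = \left(\left(\left(-2\right)^{2} + 32\right) - 9\right)^{2} = \left(\left(4 + 32\right) - 9\right)^{2} = \left(36 - 9\right)^{2} = 27^{2} = 729$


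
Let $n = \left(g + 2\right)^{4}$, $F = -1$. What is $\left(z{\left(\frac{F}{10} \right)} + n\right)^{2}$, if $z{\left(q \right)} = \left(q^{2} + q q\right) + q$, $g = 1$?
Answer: $\frac{4092529}{625} \approx 6548.0$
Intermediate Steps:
$n = 81$ ($n = \left(1 + 2\right)^{4} = 3^{4} = 81$)
$z{\left(q \right)} = q + 2 q^{2}$ ($z{\left(q \right)} = \left(q^{2} + q^{2}\right) + q = 2 q^{2} + q = q + 2 q^{2}$)
$\left(z{\left(\frac{F}{10} \right)} + n\right)^{2} = \left(- \frac{1}{10} \left(1 + 2 \left(- \frac{1}{10}\right)\right) + 81\right)^{2} = \left(\left(-1\right) \frac{1}{10} \left(1 + 2 \left(\left(-1\right) \frac{1}{10}\right)\right) + 81\right)^{2} = \left(- \frac{1 + 2 \left(- \frac{1}{10}\right)}{10} + 81\right)^{2} = \left(- \frac{1 - \frac{1}{5}}{10} + 81\right)^{2} = \left(\left(- \frac{1}{10}\right) \frac{4}{5} + 81\right)^{2} = \left(- \frac{2}{25} + 81\right)^{2} = \left(\frac{2023}{25}\right)^{2} = \frac{4092529}{625}$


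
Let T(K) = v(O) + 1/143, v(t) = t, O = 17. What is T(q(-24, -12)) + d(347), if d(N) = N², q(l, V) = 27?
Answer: 17220919/143 ≈ 1.2043e+5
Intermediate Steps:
T(K) = 2432/143 (T(K) = 17 + 1/143 = 2432/143)
T(q(-24, -12)) + d(347) = 2432/143 + 347² = 2432/143 + 120409 = 17220919/143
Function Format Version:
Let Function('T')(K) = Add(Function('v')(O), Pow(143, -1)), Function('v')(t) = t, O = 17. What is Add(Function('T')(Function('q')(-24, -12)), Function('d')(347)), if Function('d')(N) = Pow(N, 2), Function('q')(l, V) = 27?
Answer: Rational(17220919, 143) ≈ 1.2043e+5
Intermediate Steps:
Function('T')(K) = Rational(2432, 143) (Function('T')(K) = Add(17, Pow(143, -1)) = Add(17, Rational(1, 143)) = Rational(2432, 143))
Add(Function('T')(Function('q')(-24, -12)), Function('d')(347)) = Add(Rational(2432, 143), Pow(347, 2)) = Add(Rational(2432, 143), 120409) = Rational(17220919, 143)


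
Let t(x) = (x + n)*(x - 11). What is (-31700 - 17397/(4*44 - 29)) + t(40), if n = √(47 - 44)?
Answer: -1502259/49 + 29*√3 ≈ -30608.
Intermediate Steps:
n = √3 ≈ 1.7320
t(x) = (-11 + x)*(x + √3) (t(x) = (x + √3)*(x - 11) = (x + √3)*(-11 + x) = (-11 + x)*(x + √3))
(-31700 - 17397/(4*44 - 29)) + t(40) = (-31700 - 17397/(4*44 - 29)) + (40² - 11*40 - 11*√3 + 40*√3) = (-31700 - 17397/(176 - 29)) + (1600 - 440 - 11*√3 + 40*√3) = (-31700 - 17397/147) + (1160 + 29*√3) = (-31700 - 17397*1/147) + (1160 + 29*√3) = (-31700 - 5799/49) + (1160 + 29*√3) = -1559099/49 + (1160 + 29*√3) = -1502259/49 + 29*√3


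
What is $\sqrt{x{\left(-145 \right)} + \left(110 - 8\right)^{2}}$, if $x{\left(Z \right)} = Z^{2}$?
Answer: $\sqrt{31429} \approx 177.28$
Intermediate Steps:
$\sqrt{x{\left(-145 \right)} + \left(110 - 8\right)^{2}} = \sqrt{\left(-145\right)^{2} + \left(110 - 8\right)^{2}} = \sqrt{21025 + 102^{2}} = \sqrt{21025 + 10404} = \sqrt{31429}$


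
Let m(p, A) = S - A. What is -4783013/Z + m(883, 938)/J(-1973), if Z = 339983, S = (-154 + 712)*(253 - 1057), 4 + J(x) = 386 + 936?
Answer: -79575084222/224048797 ≈ -355.17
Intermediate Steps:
J(x) = 1318 (J(x) = -4 + (386 + 936) = -4 + 1322 = 1318)
S = -448632 (S = 558*(-804) = -448632)
m(p, A) = -448632 - A
-4783013/Z + m(883, 938)/J(-1973) = -4783013/339983 + (-448632 - 1*938)/1318 = -4783013*1/339983 + (-448632 - 938)*(1/1318) = -4783013/339983 - 449570*1/1318 = -4783013/339983 - 224785/659 = -79575084222/224048797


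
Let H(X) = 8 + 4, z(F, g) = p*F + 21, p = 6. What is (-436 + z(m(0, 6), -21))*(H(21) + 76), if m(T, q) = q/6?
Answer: -35992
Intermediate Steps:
m(T, q) = q/6 (m(T, q) = q*(⅙) = q/6)
z(F, g) = 21 + 6*F (z(F, g) = 6*F + 21 = 21 + 6*F)
H(X) = 12
(-436 + z(m(0, 6), -21))*(H(21) + 76) = (-436 + (21 + 6*((⅙)*6)))*(12 + 76) = (-436 + (21 + 6*1))*88 = (-436 + (21 + 6))*88 = (-436 + 27)*88 = -409*88 = -35992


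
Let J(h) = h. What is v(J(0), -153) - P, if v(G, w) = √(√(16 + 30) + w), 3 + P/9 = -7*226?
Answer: 14265 + √(-153 + √46) ≈ 14265.0 + 12.092*I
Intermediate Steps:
P = -14265 (P = -27 + 9*(-7*226) = -27 + 9*(-1582) = -27 - 14238 = -14265)
v(G, w) = √(w + √46) (v(G, w) = √(√46 + w) = √(w + √46))
v(J(0), -153) - P = √(-153 + √46) - 1*(-14265) = √(-153 + √46) + 14265 = 14265 + √(-153 + √46)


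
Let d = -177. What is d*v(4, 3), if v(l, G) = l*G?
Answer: -2124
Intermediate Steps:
v(l, G) = G*l
d*v(4, 3) = -531*4 = -177*12 = -2124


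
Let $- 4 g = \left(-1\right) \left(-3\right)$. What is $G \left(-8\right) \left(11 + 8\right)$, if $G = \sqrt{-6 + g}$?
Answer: $- 228 i \sqrt{3} \approx - 394.91 i$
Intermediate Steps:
$g = - \frac{3}{4}$ ($g = - \frac{\left(-1\right) \left(-3\right)}{4} = \left(- \frac{1}{4}\right) 3 = - \frac{3}{4} \approx -0.75$)
$G = \frac{3 i \sqrt{3}}{2}$ ($G = \sqrt{-6 - \frac{3}{4}} = \sqrt{- \frac{27}{4}} = \frac{3 i \sqrt{3}}{2} \approx 2.5981 i$)
$G \left(-8\right) \left(11 + 8\right) = \frac{3 i \sqrt{3}}{2} \left(-8\right) \left(11 + 8\right) = - 12 i \sqrt{3} \cdot 19 = - 228 i \sqrt{3}$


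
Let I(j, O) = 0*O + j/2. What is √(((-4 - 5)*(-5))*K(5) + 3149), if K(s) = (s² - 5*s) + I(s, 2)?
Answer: √13046/2 ≈ 57.110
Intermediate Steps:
I(j, O) = j/2 (I(j, O) = 0 + j*(½) = 0 + j/2 = j/2)
K(s) = s² - 9*s/2 (K(s) = (s² - 5*s) + s/2 = s² - 9*s/2)
√(((-4 - 5)*(-5))*K(5) + 3149) = √(((-4 - 5)*(-5))*((½)*5*(-9 + 2*5)) + 3149) = √((-9*(-5))*((½)*5*(-9 + 10)) + 3149) = √(45*((½)*5*1) + 3149) = √(45*(5/2) + 3149) = √(225/2 + 3149) = √(6523/2) = √13046/2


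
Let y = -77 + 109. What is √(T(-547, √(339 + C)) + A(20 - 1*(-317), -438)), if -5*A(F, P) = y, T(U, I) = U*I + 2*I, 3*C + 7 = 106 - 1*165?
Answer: √(-160 - 13625*√317)/5 ≈ 98.539*I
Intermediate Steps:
C = -22 (C = -7/3 + (106 - 1*165)/3 = -7/3 + (106 - 165)/3 = -7/3 + (⅓)*(-59) = -7/3 - 59/3 = -22)
y = 32
T(U, I) = 2*I + I*U (T(U, I) = I*U + 2*I = 2*I + I*U)
A(F, P) = -32/5 (A(F, P) = -⅕*32 = -32/5)
√(T(-547, √(339 + C)) + A(20 - 1*(-317), -438)) = √(√(339 - 22)*(2 - 547) - 32/5) = √(√317*(-545) - 32/5) = √(-545*√317 - 32/5) = √(-32/5 - 545*√317)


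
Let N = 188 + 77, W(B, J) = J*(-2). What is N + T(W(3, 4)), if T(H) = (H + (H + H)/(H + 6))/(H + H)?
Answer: 265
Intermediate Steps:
W(B, J) = -2*J
T(H) = (H + 2*H/(6 + H))/(2*H) (T(H) = (H + (2*H)/(6 + H))/((2*H)) = (H + 2*H/(6 + H))*(1/(2*H)) = (H + 2*H/(6 + H))/(2*H))
N = 265
N + T(W(3, 4)) = 265 + (8 - 2*4)/(2*(6 - 2*4)) = 265 + (8 - 8)/(2*(6 - 8)) = 265 + (½)*0/(-2) = 265 + (½)*(-½)*0 = 265 + 0 = 265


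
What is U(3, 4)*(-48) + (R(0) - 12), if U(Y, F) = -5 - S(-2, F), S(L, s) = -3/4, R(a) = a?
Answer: 192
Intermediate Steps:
S(L, s) = -¾ (S(L, s) = -3*¼ = -¾)
U(Y, F) = -17/4 (U(Y, F) = -5 - 1*(-¾) = -5 + ¾ = -17/4)
U(3, 4)*(-48) + (R(0) - 12) = -17/4*(-48) + (0 - 12) = 204 - 12 = 192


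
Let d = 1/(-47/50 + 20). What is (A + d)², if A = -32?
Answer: 926958916/908209 ≈ 1020.6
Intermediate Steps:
d = 50/953 (d = 1/(-47*1/50 + 20) = 1/(-47/50 + 20) = 1/(953/50) = 50/953 ≈ 0.052466)
(A + d)² = (-32 + 50/953)² = (-30446/953)² = 926958916/908209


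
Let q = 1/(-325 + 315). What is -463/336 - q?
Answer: -2147/1680 ≈ -1.2780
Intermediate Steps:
q = -⅒ (q = 1/(-10) = -⅒ ≈ -0.10000)
-463/336 - q = -463/336 - 1*(-⅒) = -463*1/336 + ⅒ = -463/336 + ⅒ = -2147/1680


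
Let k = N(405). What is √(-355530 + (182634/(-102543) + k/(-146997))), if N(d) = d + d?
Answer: I*√110810238065713318816642/558278273 ≈ 596.26*I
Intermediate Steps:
N(d) = 2*d
k = 810 (k = 2*405 = 810)
√(-355530 + (182634/(-102543) + k/(-146997))) = √(-355530 + (182634/(-102543) + 810/(-146997))) = √(-355530 + (182634*(-1/102543) + 810*(-1/146997))) = √(-355530 + (-60878/34181 - 90/16333)) = √(-355530 - 997396664/558278273) = √(-198485671796354/558278273) = I*√110810238065713318816642/558278273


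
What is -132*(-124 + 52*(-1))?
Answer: 23232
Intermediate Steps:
-132*(-124 + 52*(-1)) = -132*(-124 - 52) = -132*(-176) = 23232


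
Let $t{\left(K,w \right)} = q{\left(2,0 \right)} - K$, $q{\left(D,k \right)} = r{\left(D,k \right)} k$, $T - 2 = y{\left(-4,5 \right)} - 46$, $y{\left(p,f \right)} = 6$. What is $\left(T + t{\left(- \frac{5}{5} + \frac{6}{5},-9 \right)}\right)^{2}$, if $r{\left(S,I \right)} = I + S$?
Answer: $\frac{36481}{25} \approx 1459.2$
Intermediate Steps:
$T = -38$ ($T = 2 + \left(6 - 46\right) = 2 - 40 = -38$)
$q{\left(D,k \right)} = k \left(D + k\right)$ ($q{\left(D,k \right)} = \left(k + D\right) k = \left(D + k\right) k = k \left(D + k\right)$)
$t{\left(K,w \right)} = - K$ ($t{\left(K,w \right)} = 0 \left(2 + 0\right) - K = 0 \cdot 2 - K = 0 - K = - K$)
$\left(T + t{\left(- \frac{5}{5} + \frac{6}{5},-9 \right)}\right)^{2} = \left(-38 - \left(- \frac{5}{5} + \frac{6}{5}\right)\right)^{2} = \left(-38 - \left(\left(-5\right) \frac{1}{5} + 6 \cdot \frac{1}{5}\right)\right)^{2} = \left(-38 - \left(-1 + \frac{6}{5}\right)\right)^{2} = \left(-38 - \frac{1}{5}\right)^{2} = \left(- \frac{191}{5}\right)^{2} = \frac{36481}{25}$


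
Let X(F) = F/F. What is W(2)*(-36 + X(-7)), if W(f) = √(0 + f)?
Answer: -35*√2 ≈ -49.497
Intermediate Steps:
X(F) = 1
W(f) = √f
W(2)*(-36 + X(-7)) = √2*(-36 + 1) = √2*(-35) = -35*√2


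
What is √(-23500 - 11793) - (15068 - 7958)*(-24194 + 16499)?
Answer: 54711450 + I*√35293 ≈ 5.4711e+7 + 187.86*I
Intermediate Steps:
√(-23500 - 11793) - (15068 - 7958)*(-24194 + 16499) = √(-35293) - 7110*(-7695) = I*√35293 - 1*(-54711450) = I*√35293 + 54711450 = 54711450 + I*√35293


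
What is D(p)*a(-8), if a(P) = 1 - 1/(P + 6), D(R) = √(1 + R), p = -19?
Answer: 9*I*√2/2 ≈ 6.364*I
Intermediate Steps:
a(P) = 1 - 1/(6 + P)
D(p)*a(-8) = √(1 - 19)*((5 - 8)/(6 - 8)) = √(-18)*(-3/(-2)) = (3*I*√2)*(-½*(-3)) = (3*I*√2)*(3/2) = 9*I*√2/2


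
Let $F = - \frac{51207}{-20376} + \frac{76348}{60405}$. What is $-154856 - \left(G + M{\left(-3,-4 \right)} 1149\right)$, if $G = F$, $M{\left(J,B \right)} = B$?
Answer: $- \frac{6849870445129}{45585640} \approx -1.5026 \cdot 10^{5}$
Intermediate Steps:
$F = \frac{172178729}{45585640}$ ($F = \left(-51207\right) \left(- \frac{1}{20376}\right) + 76348 \cdot \frac{1}{60405} = \frac{17069}{6792} + \frac{76348}{60405} = \frac{172178729}{45585640} \approx 3.777$)
$G = \frac{172178729}{45585640} \approx 3.777$
$-154856 - \left(G + M{\left(-3,-4 \right)} 1149\right) = -154856 - \left(\frac{172178729}{45585640} - 4596\right) = -154856 - - \frac{209339422711}{45585640} = -154856 + \frac{209339422711}{45585640} = - \frac{6849870445129}{45585640}$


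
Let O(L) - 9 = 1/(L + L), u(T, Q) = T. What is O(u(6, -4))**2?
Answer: 11881/144 ≈ 82.507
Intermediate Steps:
O(L) = 9 + 1/(2*L) (O(L) = 9 + 1/(L + L) = 9 + 1/(2*L))
O(u(6, -4))**2 = (9 + (1/2)/6)**2 = (9 + (1/2)*(1/6))**2 = (9 + 1/12)**2 = (109/12)**2 = 11881/144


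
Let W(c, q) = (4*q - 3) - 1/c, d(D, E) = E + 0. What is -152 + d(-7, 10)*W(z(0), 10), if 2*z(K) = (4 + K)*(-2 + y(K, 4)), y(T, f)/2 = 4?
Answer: 1303/6 ≈ 217.17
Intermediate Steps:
d(D, E) = E
y(T, f) = 8 (y(T, f) = 2*4 = 8)
z(K) = 12 + 3*K (z(K) = ((4 + K)*(-2 + 8))/2 = ((4 + K)*6)/2 = (24 + 6*K)/2 = 12 + 3*K)
W(c, q) = -3 - 1/c + 4*q (W(c, q) = (-3 + 4*q) - 1/c = -3 - 1/c + 4*q)
-152 + d(-7, 10)*W(z(0), 10) = -152 + 10*(-3 - 1/(12 + 3*0) + 4*10) = -152 + 10*(-3 - 1/(12 + 0) + 40) = -152 + 10*(-3 - 1/12 + 40) = -152 + 10*(443/12) = -152 + 2215/6 = 1303/6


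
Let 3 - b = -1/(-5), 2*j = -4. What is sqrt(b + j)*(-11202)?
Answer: -22404*sqrt(5)/5 ≈ -10019.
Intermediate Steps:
j = -2 (j = (1/2)*(-4) = -2)
b = 14/5 (b = 3 - (-1)/(-5) = 3 - (-1)*(-1)/5 = 3 - 1*1/5 = 3 - 1/5 = 14/5 ≈ 2.8000)
sqrt(b + j)*(-11202) = sqrt(14/5 - 2)*(-11202) = sqrt(4/5)*(-11202) = (2*sqrt(5)/5)*(-11202) = -22404*sqrt(5)/5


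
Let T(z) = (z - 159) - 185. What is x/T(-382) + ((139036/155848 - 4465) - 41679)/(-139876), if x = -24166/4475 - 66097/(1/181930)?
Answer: 403949376351370173267/24388072986200 ≈ 1.6563e+7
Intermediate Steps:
T(z) = -344 + z (T(z) = (-159 + z) - 185 = -344 + z)
x = -53811996788916/4475 (x = -24166*1/4475 - 66097/1/181930 = -24166/4475 - 66097*181930 = -24166/4475 - 12025027210 = -53811996788916/4475 ≈ -1.2025e+10)
x/T(-382) + ((139036/155848 - 4465) - 41679)/(-139876) = -53811996788916/(4475*(-344 - 382)) + ((139036/155848 - 4465) - 41679)/(-139876) = -53811996788916/4475/(-726) + ((139036*(1/155848) - 4465) - 41679)*(-1/139876) = -53811996788916/4475*(-1/726) + ((34759/38962 - 4465) - 41679)*(-1/139876) = 8968666131486/541475 + (-173930571/38962 - 41679)*(-1/139876) = 8968666131486/541475 - 1797827769/38962*(-1/139876) = 8968666131486/541475 + 1797827769/5449848712 = 403949376351370173267/24388072986200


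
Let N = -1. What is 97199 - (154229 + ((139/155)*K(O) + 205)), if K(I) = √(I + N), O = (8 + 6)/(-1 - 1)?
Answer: -57235 - 278*I*√2/155 ≈ -57235.0 - 2.5365*I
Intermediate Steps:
O = -7 (O = 14/(-2) = 14*(-½) = -7)
K(I) = √(-1 + I) (K(I) = √(I - 1) = √(-1 + I))
97199 - (154229 + ((139/155)*K(O) + 205)) = 97199 - (154229 + ((139/155)*√(-1 - 7) + 205)) = 97199 - (154229 + ((139*(1/155))*√(-8) + 205)) = 97199 - (154229 + (139*(2*I*√2)/155 + 205)) = 97199 - (154229 + (278*I*√2/155 + 205)) = 97199 - (154229 + (205 + 278*I*√2/155)) = 97199 - (154434 + 278*I*√2/155) = 97199 + (-154434 - 278*I*√2/155) = -57235 - 278*I*√2/155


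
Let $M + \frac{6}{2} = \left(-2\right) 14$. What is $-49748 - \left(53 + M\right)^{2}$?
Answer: $-50232$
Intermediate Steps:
$M = -31$ ($M = -3 - 28 = -31$)
$-49748 - \left(53 + M\right)^{2} = -49748 - \left(53 - 31\right)^{2} = -49748 - 22^{2} = -49748 - 484 = -50232$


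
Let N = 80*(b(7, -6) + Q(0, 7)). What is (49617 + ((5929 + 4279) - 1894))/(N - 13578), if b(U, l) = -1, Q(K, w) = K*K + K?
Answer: -57931/13658 ≈ -4.2415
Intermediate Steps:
Q(K, w) = K + K**2 (Q(K, w) = K**2 + K = K + K**2)
N = -80 (N = 80*(-1 + 0*(1 + 0)) = 80*(-1 + 0*1) = 80*(-1 + 0) = 80*(-1) = -80)
(49617 + ((5929 + 4279) - 1894))/(N - 13578) = (49617 + ((5929 + 4279) - 1894))/(-80 - 13578) = (49617 + (10208 - 1894))/(-13658) = (49617 + 8314)*(-1/13658) = 57931*(-1/13658) = -57931/13658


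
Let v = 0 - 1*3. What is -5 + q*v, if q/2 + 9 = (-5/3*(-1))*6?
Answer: -11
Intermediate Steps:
q = 2 (q = -18 + 2*((-5/3*(-1))*6) = -18 + 2*((-5*⅓*(-1))*6) = -18 + 2*(-5/3*(-1)*6) = -18 + 2*((5/3)*6) = -18 + 2*10 = -18 + 20 = 2)
v = -3 (v = 0 - 3 = -3)
-5 + q*v = -5 + 2*(-3) = -5 - 6 = -11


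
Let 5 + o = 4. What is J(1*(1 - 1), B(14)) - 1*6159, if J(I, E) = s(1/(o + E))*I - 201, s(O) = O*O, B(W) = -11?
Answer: -6360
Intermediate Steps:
o = -1 (o = -5 + 4 = -1)
s(O) = O**2
J(I, E) = -201 + I/(-1 + E)**2 (J(I, E) = (1/(-1 + E))**2*I - 201 = I/(-1 + E)**2 - 201 = -201 + I/(-1 + E)**2)
J(1*(1 - 1), B(14)) - 1*6159 = (-201 + (1*(1 - 1))/(-1 - 11)**2) - 1*6159 = (-201 + (1*0)/(-12)**2) - 6159 = (-201 + 0*(1/144)) - 6159 = (-201 + 0) - 6159 = -201 - 6159 = -6360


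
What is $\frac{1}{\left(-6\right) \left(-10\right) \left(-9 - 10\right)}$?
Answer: $- \frac{1}{1140} \approx -0.00087719$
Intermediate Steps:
$\frac{1}{\left(-6\right) \left(-10\right) \left(-9 - 10\right)} = \frac{1}{60 \left(-9 - 10\right)} = \frac{1}{60 \left(-19\right)} = \frac{1}{-1140} = - \frac{1}{1140}$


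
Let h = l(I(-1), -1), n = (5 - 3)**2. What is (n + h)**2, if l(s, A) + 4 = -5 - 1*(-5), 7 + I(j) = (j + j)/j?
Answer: 0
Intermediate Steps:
I(j) = -5 (I(j) = -7 + (j + j)/j = -7 + (2*j)/j = -7 + 2 = -5)
n = 4 (n = 2**2 = 4)
l(s, A) = -4 (l(s, A) = -4 + (-5 - 1*(-5)) = -4 + (-5 + 5) = -4 + 0 = -4)
h = -4
(n + h)**2 = (4 - 4)**2 = 0**2 = 0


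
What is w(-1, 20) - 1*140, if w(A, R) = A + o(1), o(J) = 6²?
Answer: -105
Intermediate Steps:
o(J) = 36
w(A, R) = 36 + A (w(A, R) = A + 36 = 36 + A)
w(-1, 20) - 1*140 = (36 - 1) - 1*140 = 35 - 140 = -105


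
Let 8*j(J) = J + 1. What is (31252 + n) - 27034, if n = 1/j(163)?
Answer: 172940/41 ≈ 4218.0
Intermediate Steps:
j(J) = 1/8 + J/8 (j(J) = (J + 1)/8 = (1 + J)/8 = 1/8 + J/8)
n = 2/41 (n = 1/(1/8 + (1/8)*163) = 1/(1/8 + 163/8) = 1/(41/2) = 2/41 ≈ 0.048781)
(31252 + n) - 27034 = (31252 + 2/41) - 27034 = 1281334/41 - 27034 = 172940/41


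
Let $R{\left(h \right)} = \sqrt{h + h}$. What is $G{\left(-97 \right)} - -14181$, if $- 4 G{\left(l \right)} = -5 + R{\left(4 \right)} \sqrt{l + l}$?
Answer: $\frac{56729}{4} - i \sqrt{97} \approx 14182.0 - 9.8489 i$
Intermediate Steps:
$R{\left(h \right)} = \sqrt{2} \sqrt{h}$ ($R{\left(h \right)} = \sqrt{2 h} = \sqrt{2} \sqrt{h}$)
$G{\left(l \right)} = \frac{5}{4} - \sqrt{l}$ ($G{\left(l \right)} = - \frac{-5 + \sqrt{2} \sqrt{4} \sqrt{l + l}}{4} = - \frac{-5 + \sqrt{2} \cdot 2 \sqrt{2 l}}{4} = - \frac{-5 + 2 \sqrt{2} \sqrt{2} \sqrt{l}}{4} = - \frac{-5 + 4 \sqrt{l}}{4} = \frac{5}{4} - \sqrt{l}$)
$G{\left(-97 \right)} - -14181 = \left(\frac{5}{4} - \sqrt{-97}\right) - -14181 = \left(\frac{5}{4} - i \sqrt{97}\right) + 14181 = \frac{56729}{4} - i \sqrt{97}$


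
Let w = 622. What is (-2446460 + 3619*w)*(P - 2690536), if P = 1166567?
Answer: 297847549298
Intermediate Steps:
(-2446460 + 3619*w)*(P - 2690536) = (-2446460 + 3619*622)*(1166567 - 2690536) = (-2446460 + 2251018)*(-1523969) = -195442*(-1523969) = 297847549298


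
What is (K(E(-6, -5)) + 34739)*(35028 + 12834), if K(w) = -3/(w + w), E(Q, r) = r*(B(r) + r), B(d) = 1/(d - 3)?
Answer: 340848419346/205 ≈ 1.6627e+9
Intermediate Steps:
B(d) = 1/(-3 + d)
E(Q, r) = r*(r + 1/(-3 + r)) (E(Q, r) = r*(1/(-3 + r) + r) = r*(r + 1/(-3 + r)))
K(w) = -3/(2*w) (K(w) = -3*1/(2*w) = -3/(2*w))
(K(E(-6, -5)) + 34739)*(35028 + 12834) = (-3*(-(-3 - 5)/(5*(1 - 5*(-3 - 5))))/2 + 34739)*(35028 + 12834) = (-3*8/(5*(1 - 5*(-8)))/2 + 34739)*47862 = (-3*8/(5*(1 + 40))/2 + 34739)*47862 = (-3/(2*((-5*(-1/8)*41))) + 34739)*47862 = (-3/(2*205/8) + 34739)*47862 = (-3/2*8/205 + 34739)*47862 = (-12/205 + 34739)*47862 = (7121483/205)*47862 = 340848419346/205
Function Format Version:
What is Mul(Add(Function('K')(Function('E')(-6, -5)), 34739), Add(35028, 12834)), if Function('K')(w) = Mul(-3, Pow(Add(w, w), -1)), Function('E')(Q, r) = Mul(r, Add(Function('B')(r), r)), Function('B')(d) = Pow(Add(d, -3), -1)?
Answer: Rational(340848419346, 205) ≈ 1.6627e+9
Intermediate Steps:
Function('B')(d) = Pow(Add(-3, d), -1)
Function('E')(Q, r) = Mul(r, Add(r, Pow(Add(-3, r), -1))) (Function('E')(Q, r) = Mul(r, Add(Pow(Add(-3, r), -1), r)) = Mul(r, Add(r, Pow(Add(-3, r), -1))))
Function('K')(w) = Mul(Rational(-3, 2), Pow(w, -1)) (Function('K')(w) = Mul(-3, Pow(Mul(2, w), -1)) = Mul(-3, Mul(Rational(1, 2), Pow(w, -1))) = Mul(Rational(-3, 2), Pow(w, -1)))
Mul(Add(Function('K')(Function('E')(-6, -5)), 34739), Add(35028, 12834)) = Mul(Add(Mul(Rational(-3, 2), Pow(Mul(-5, Pow(Add(-3, -5), -1), Add(1, Mul(-5, Add(-3, -5)))), -1)), 34739), Add(35028, 12834)) = Mul(Add(Mul(Rational(-3, 2), Pow(Mul(-5, Pow(-8, -1), Add(1, Mul(-5, -8))), -1)), 34739), 47862) = Mul(Add(Mul(Rational(-3, 2), Pow(Mul(-5, Rational(-1, 8), Add(1, 40)), -1)), 34739), 47862) = Mul(Add(Mul(Rational(-3, 2), Pow(Mul(-5, Rational(-1, 8), 41), -1)), 34739), 47862) = Mul(Add(Mul(Rational(-3, 2), Pow(Rational(205, 8), -1)), 34739), 47862) = Mul(Add(Mul(Rational(-3, 2), Rational(8, 205)), 34739), 47862) = Mul(Add(Rational(-12, 205), 34739), 47862) = Mul(Rational(7121483, 205), 47862) = Rational(340848419346, 205)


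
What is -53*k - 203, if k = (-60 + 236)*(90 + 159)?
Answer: -2322875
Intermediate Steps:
k = 43824 (k = 176*249 = 43824)
-53*k - 203 = -53*43824 - 203 = -2322672 - 203 = -2322875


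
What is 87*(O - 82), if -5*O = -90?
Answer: -5568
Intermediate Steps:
O = 18 (O = -1/5*(-90) = 18)
87*(O - 82) = 87*(18 - 82) = 87*(-64) = -5568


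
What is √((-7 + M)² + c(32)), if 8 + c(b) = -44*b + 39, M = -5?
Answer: 3*I*√137 ≈ 35.114*I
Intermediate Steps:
c(b) = 31 - 44*b (c(b) = -8 + (-44*b + 39) = -8 + (39 - 44*b) = 31 - 44*b)
√((-7 + M)² + c(32)) = √((-7 - 5)² + (31 - 44*32)) = √((-12)² + (31 - 1408)) = √(144 - 1377) = √(-1233) = 3*I*√137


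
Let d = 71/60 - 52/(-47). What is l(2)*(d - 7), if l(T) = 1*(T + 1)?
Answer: -13283/940 ≈ -14.131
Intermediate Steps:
l(T) = 1 + T (l(T) = 1*(1 + T) = 1 + T)
d = 6457/2820 (d = 71*(1/60) - 52*(-1/47) = 71/60 + 52/47 = 6457/2820 ≈ 2.2897)
l(2)*(d - 7) = (1 + 2)*(6457/2820 - 7) = 3*(-13283/2820) = -13283/940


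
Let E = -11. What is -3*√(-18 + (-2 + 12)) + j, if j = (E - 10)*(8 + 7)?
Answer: -315 - 6*I*√2 ≈ -315.0 - 8.4853*I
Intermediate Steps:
j = -315 (j = (-11 - 10)*(8 + 7) = -21*15 = -315)
-3*√(-18 + (-2 + 12)) + j = -3*√(-18 + (-2 + 12)) - 315 = -3*√(-18 + 10) - 315 = -6*I*√2 - 315 = -315 - 6*I*√2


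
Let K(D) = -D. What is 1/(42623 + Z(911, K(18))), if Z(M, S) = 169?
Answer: 1/42792 ≈ 2.3369e-5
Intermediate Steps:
1/(42623 + Z(911, K(18))) = 1/(42623 + 169) = 1/42792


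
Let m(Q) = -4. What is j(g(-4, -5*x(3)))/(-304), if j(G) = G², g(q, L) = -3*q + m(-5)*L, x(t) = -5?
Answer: -484/19 ≈ -25.474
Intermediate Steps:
g(q, L) = -4*L - 3*q (g(q, L) = -3*q - 4*L = -4*L - 3*q)
j(g(-4, -5*x(3)))/(-304) = (-(-20)*(-5) - 3*(-4))²/(-304) = -(-4*25 + 12)²/304 = -(-100 + 12)²/304 = -1/304*(-88)² = -1/304*7744 = -484/19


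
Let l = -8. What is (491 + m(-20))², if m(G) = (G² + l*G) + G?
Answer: 1062961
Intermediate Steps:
m(G) = G² - 7*G (m(G) = (G² - 8*G) + G = G² - 7*G)
(491 + m(-20))² = (491 - 20*(-7 - 20))² = (491 - 20*(-27))² = (491 + 540)² = 1031² = 1062961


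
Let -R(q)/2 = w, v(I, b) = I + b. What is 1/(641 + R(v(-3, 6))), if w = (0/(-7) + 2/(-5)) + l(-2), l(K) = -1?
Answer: 5/3219 ≈ 0.0015533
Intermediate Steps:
w = -7/5 (w = (0/(-7) + 2/(-5)) - 1 = (0*(-1/7) + 2*(-1/5)) - 1 = (0 - 2/5) - 1 = -2/5 - 1 = -7/5 ≈ -1.4000)
R(q) = 14/5 (R(q) = -2*(-7/5) = 14/5)
1/(641 + R(v(-3, 6))) = 1/(641 + 14/5) = 1/(3219/5) = 5/3219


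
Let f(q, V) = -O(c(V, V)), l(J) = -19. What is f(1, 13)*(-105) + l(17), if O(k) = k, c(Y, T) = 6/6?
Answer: 86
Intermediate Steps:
c(Y, T) = 1 (c(Y, T) = 6*(⅙) = 1)
f(q, V) = -1 (f(q, V) = -1*1 = -1)
f(1, 13)*(-105) + l(17) = -1*(-105) - 19 = 105 - 19 = 86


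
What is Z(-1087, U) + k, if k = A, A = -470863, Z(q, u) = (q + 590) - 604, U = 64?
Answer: -471964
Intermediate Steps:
Z(q, u) = -14 + q (Z(q, u) = (590 + q) - 604 = -14 + q)
k = -470863
Z(-1087, U) + k = (-14 - 1087) - 470863 = -1101 - 470863 = -471964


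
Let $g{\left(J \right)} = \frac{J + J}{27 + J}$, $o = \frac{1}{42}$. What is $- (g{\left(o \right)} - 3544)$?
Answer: $\frac{4022438}{1135} \approx 3544.0$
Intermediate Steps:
$o = \frac{1}{42} \approx 0.02381$
$g{\left(J \right)} = \frac{2 J}{27 + J}$
$- (g{\left(o \right)} - 3544) = - (2 \cdot \frac{1}{42} \frac{1}{27 + \frac{1}{42}} - 3544) = - (2 \cdot \frac{1}{42} \frac{1}{\frac{1135}{42}} - 3544) = - (2 \cdot \frac{1}{42} \cdot \frac{42}{1135} - 3544) = - (\frac{2}{1135} - 3544) = \left(-1\right) \left(- \frac{4022438}{1135}\right) = \frac{4022438}{1135}$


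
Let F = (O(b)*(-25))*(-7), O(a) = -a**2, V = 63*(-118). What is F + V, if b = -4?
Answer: -10234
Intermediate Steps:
V = -7434
F = -2800 (F = (-1*(-4)**2*(-25))*(-7) = (-1*16*(-25))*(-7) = -16*(-25)*(-7) = 400*(-7) = -2800)
F + V = -2800 - 7434 = -10234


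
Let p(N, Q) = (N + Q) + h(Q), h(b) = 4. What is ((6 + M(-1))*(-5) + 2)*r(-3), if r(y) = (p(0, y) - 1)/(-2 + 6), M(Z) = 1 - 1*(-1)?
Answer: 0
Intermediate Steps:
M(Z) = 2 (M(Z) = 1 + 1 = 2)
p(N, Q) = 4 + N + Q (p(N, Q) = (N + Q) + 4 = 4 + N + Q)
r(y) = ¾ + y/4 (r(y) = ((4 + 0 + y) - 1)/(-2 + 6) = ((4 + y) - 1)/4 = (3 + y)*(¼) = ¾ + y/4)
((6 + M(-1))*(-5) + 2)*r(-3) = ((6 + 2)*(-5) + 2)*(¾ + (¼)*(-3)) = (8*(-5) + 2)*(¾ - ¾) = (-40 + 2)*0 = -38*0 = 0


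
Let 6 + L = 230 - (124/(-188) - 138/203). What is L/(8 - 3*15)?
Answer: -2149963/353017 ≈ -6.0903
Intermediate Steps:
L = 2149963/9541 (L = -6 + (230 - (124/(-188) - 138/203)) = -6 + (230 - (124*(-1/188) - 138*1/203)) = -6 + (230 - (-31/47 - 138/203)) = -6 + (230 - 1*(-12779/9541)) = -6 + (230 + 12779/9541) = -6 + 2207209/9541 = 2149963/9541 ≈ 225.34)
L/(8 - 3*15) = 2149963/(9541*(8 - 3*15)) = 2149963/(9541*(8 - 45)) = (2149963/9541)/(-37) = (2149963/9541)*(-1/37) = -2149963/353017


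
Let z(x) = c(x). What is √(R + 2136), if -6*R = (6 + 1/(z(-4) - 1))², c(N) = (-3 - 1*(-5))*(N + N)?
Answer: √22161738/102 ≈ 46.153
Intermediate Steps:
c(N) = 4*N (c(N) = (-3 + 5)*(2*N) = 2*(2*N) = 4*N)
z(x) = 4*x
R = -10201/1734 (R = -(6 + 1/(4*(-4) - 1))²/6 = -(6 + 1/(-16 - 1))²/6 = -(6 + 1/(-17))²/6 = -(6 - 1/17)²/6 = -(101/17)²/6 = -⅙*10201/289 = -10201/1734 ≈ -5.8829)
√(R + 2136) = √(-10201/1734 + 2136) = √(3693623/1734) = √22161738/102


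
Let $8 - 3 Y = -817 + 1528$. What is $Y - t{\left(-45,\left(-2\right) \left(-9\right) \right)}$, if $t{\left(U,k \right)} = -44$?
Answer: $- \frac{571}{3} \approx -190.33$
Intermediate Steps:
$Y = - \frac{703}{3}$ ($Y = \frac{8}{3} - \frac{-817 + 1528}{3} = \frac{8}{3} - 237 = - \frac{703}{3} \approx -234.33$)
$Y - t{\left(-45,\left(-2\right) \left(-9\right) \right)} = - \frac{703}{3} - -44 = - \frac{703}{3} + 44 = - \frac{571}{3}$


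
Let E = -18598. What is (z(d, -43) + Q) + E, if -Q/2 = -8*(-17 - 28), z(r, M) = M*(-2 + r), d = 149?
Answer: -25639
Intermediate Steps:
Q = -720 (Q = -(-16)*(-17 - 28) = -(-16)*(-45) = -2*360 = -720)
(z(d, -43) + Q) + E = (-43*(-2 + 149) - 720) - 18598 = (-43*147 - 720) - 18598 = (-6321 - 720) - 18598 = -7041 - 18598 = -25639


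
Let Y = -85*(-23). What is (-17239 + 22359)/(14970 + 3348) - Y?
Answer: -17903285/9159 ≈ -1954.7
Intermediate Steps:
Y = 1955
(-17239 + 22359)/(14970 + 3348) - Y = (-17239 + 22359)/(14970 + 3348) - 1*1955 = 5120/18318 - 1955 = 5120*(1/18318) - 1955 = 2560/9159 - 1955 = -17903285/9159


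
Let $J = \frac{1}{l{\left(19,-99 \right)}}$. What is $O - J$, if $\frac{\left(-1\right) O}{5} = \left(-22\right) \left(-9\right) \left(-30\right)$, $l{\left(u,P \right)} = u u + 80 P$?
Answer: $\frac{224502301}{7559} \approx 29700.0$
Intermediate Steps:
$l{\left(u,P \right)} = u^{2} + 80 P$
$J = - \frac{1}{7559}$ ($J = \frac{1}{19^{2} + 80 \left(-99\right)} = \frac{1}{361 - 7920} = \frac{1}{-7559} = - \frac{1}{7559} \approx -0.00013229$)
$O = 29700$ ($O = - 5 \left(-22\right) \left(-9\right) \left(-30\right) = - 5 \cdot 198 \left(-30\right) = \left(-5\right) \left(-5940\right) = 29700$)
$O - J = 29700 - - \frac{1}{7559} = 29700 + \frac{1}{7559} = \frac{224502301}{7559}$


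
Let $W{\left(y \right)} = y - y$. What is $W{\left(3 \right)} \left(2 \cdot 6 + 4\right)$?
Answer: $0$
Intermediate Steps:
$W{\left(y \right)} = 0$
$W{\left(3 \right)} \left(2 \cdot 6 + 4\right) = 0 \left(2 \cdot 6 + 4\right) = 0 \left(12 + 4\right) = 0 \cdot 16 = 0$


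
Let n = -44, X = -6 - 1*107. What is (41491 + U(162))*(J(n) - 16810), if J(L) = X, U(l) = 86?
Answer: -703607571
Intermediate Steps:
X = -113 (X = -6 - 107 = -113)
J(L) = -113
(41491 + U(162))*(J(n) - 16810) = (41491 + 86)*(-113 - 16810) = 41577*(-16923) = -703607571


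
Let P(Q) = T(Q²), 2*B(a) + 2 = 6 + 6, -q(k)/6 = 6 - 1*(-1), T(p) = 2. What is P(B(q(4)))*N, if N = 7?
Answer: 14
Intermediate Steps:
q(k) = -42 (q(k) = -6*(6 - 1*(-1)) = -6*(6 + 1) = -6*7 = -42)
B(a) = 5 (B(a) = -1 + (6 + 6)/2 = -1 + (½)*12 = -1 + 6 = 5)
P(Q) = 2
P(B(q(4)))*N = 2*7 = 14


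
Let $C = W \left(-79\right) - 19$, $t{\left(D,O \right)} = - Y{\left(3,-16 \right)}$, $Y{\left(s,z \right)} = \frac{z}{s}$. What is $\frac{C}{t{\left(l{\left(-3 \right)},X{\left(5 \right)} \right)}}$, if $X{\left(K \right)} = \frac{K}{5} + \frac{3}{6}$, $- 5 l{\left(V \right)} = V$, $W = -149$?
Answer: $\frac{4407}{2} \approx 2203.5$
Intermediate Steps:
$l{\left(V \right)} = - \frac{V}{5}$
$X{\left(K \right)} = \frac{1}{2} + \frac{K}{5}$ ($X{\left(K \right)} = K \frac{1}{5} + 3 \cdot \frac{1}{6} = \frac{K}{5} + \frac{1}{2} = \frac{1}{2} + \frac{K}{5}$)
$t{\left(D,O \right)} = \frac{16}{3}$ ($t{\left(D,O \right)} = - \frac{-16}{3} = \left(-1\right) \left(- \frac{16}{3}\right) = \frac{16}{3}$)
$C = 11752$ ($C = \left(-149\right) \left(-79\right) - 19 = 11771 - 19 = 11752$)
$\frac{C}{t{\left(l{\left(-3 \right)},X{\left(5 \right)} \right)}} = \frac{11752}{\frac{16}{3}} = 11752 \cdot \frac{3}{16} = \frac{4407}{2}$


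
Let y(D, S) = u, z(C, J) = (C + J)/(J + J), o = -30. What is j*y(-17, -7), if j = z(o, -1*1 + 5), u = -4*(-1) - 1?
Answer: -39/4 ≈ -9.7500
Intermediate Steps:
z(C, J) = (C + J)/(2*J) (z(C, J) = (C + J)/((2*J)) = (C + J)*(1/(2*J)) = (C + J)/(2*J))
u = 3 (u = 4 - 1 = 3)
y(D, S) = 3
j = -13/4 (j = (-30 + (-1*1 + 5))/(2*(-1*1 + 5)) = (-30 + (-1 + 5))/(2*(-1 + 5)) = (½)*(-30 + 4)/4 = (½)*(¼)*(-26) = -13/4 ≈ -3.2500)
j*y(-17, -7) = -13/4*3 = -39/4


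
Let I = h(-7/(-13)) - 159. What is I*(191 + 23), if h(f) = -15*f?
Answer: -464808/13 ≈ -35754.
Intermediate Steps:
I = -2172/13 (I = -(-105)/(-13) - 159 = -(-105)*(-1)/13 - 159 = -15*7/13 - 159 = -105/13 - 159 = -2172/13 ≈ -167.08)
I*(191 + 23) = -2172*(191 + 23)/13 = -2172/13*214 = -464808/13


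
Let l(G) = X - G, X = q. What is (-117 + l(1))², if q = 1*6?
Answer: 12544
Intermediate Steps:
q = 6
X = 6
l(G) = 6 - G
(-117 + l(1))² = (-117 + (6 - 1*1))² = (-117 + (6 - 1))² = (-117 + 5)² = (-112)² = 12544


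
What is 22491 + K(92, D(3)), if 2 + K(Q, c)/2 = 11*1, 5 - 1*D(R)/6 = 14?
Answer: 22509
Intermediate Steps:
D(R) = -54 (D(R) = 30 - 6*14 = 30 - 84 = -54)
K(Q, c) = 18 (K(Q, c) = -4 + 2*(11*1) = -4 + 2*11 = -4 + 22 = 18)
22491 + K(92, D(3)) = 22491 + 18 = 22509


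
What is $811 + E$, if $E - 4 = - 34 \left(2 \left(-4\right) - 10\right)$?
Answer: $1427$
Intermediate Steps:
$E = 616$ ($E = 4 - 34 \left(2 \left(-4\right) - 10\right) = 4 - 34 \left(-8 - 10\right) = 4 - -612 = 4 + 612 = 616$)
$811 + E = 811 + 616 = 1427$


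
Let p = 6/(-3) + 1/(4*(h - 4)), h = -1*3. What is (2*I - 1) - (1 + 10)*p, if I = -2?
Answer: 487/28 ≈ 17.393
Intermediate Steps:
h = -3
p = -57/28 (p = 6/(-3) + 1/(4*(-3 - 4)) = 6*(-⅓) + 1/(4*(-7)) = -2 + 1/(-28) = -2 + 1*(-1/28) = -2 - 1/28 = -57/28 ≈ -2.0357)
(2*I - 1) - (1 + 10)*p = (2*(-2) - 1) - (1 + 10)*(-57)/28 = (-4 - 1) - 11*(-57)/28 = -5 - 1*(-627/28) = -5 + 627/28 = 487/28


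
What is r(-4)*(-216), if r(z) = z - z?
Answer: 0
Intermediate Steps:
r(z) = 0
r(-4)*(-216) = 0*(-216) = 0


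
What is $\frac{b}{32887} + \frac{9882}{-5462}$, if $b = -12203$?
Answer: $- \frac{195821060}{89814397} \approx -2.1803$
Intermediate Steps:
$\frac{b}{32887} + \frac{9882}{-5462} = - \frac{12203}{32887} + \frac{9882}{-5462} = \left(-12203\right) \frac{1}{32887} + 9882 \left(- \frac{1}{5462}\right) = - \frac{12203}{32887} - \frac{4941}{2731} = - \frac{195821060}{89814397}$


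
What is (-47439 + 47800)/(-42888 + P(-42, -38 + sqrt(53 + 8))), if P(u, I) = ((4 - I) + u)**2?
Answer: -361/42827 ≈ -0.0084293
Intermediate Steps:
P(u, I) = (4 + u - I)**2
(-47439 + 47800)/(-42888 + P(-42, -38 + sqrt(53 + 8))) = (-47439 + 47800)/(-42888 + (4 - 42 - (-38 + sqrt(53 + 8)))**2) = 361/(-42888 + (4 - 42 - (-38 + sqrt(61)))**2) = 361/(-42888 + (4 - 42 + (38 - sqrt(61)))**2) = 361/(-42888 + (-sqrt(61))**2) = 361/(-42888 + 61) = 361/(-42827) = 361*(-1/42827) = -361/42827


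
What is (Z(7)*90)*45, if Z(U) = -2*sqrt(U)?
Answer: -8100*sqrt(7) ≈ -21431.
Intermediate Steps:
(Z(7)*90)*45 = (-2*sqrt(7)*90)*45 = -180*sqrt(7)*45 = -8100*sqrt(7)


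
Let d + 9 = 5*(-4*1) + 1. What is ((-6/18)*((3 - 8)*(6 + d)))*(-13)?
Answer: 1430/3 ≈ 476.67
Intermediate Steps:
d = -28 (d = -9 + (5*(-4*1) + 1) = -9 + (5*(-4) + 1) = -9 + (-20 + 1) = -9 - 19 = -28)
((-6/18)*((3 - 8)*(6 + d)))*(-13) = ((-6/18)*((3 - 8)*(6 - 28)))*(-13) = ((-6*1/18)*(-5*(-22)))*(-13) = -⅓*110*(-13) = -110/3*(-13) = 1430/3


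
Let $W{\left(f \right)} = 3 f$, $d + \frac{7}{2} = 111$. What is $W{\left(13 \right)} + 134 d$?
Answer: $14444$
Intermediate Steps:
$d = \frac{215}{2}$ ($d = - \frac{7}{2} + 111 = \frac{215}{2} \approx 107.5$)
$W{\left(13 \right)} + 134 d = 3 \cdot 13 + 134 \cdot \frac{215}{2} = 39 + 14405 = 14444$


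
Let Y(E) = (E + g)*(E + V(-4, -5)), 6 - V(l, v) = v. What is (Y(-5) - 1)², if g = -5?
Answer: 3721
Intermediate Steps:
V(l, v) = 6 - v
Y(E) = (-5 + E)*(11 + E) (Y(E) = (E - 5)*(E + (6 - 1*(-5))) = (-5 + E)*(E + (6 + 5)) = (-5 + E)*(E + 11) = (-5 + E)*(11 + E))
(Y(-5) - 1)² = ((-55 + (-5)² + 6*(-5)) - 1)² = ((-55 + 25 - 30) - 1)² = (-60 - 1)² = (-61)² = 3721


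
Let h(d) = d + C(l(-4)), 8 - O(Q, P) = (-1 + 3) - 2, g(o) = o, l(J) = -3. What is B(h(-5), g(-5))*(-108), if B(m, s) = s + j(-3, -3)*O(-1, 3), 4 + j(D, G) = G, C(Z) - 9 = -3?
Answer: 6588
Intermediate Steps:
C(Z) = 6 (C(Z) = 9 - 3 = 6)
O(Q, P) = 8 (O(Q, P) = 8 - ((-1 + 3) - 2) = 8 - (2 - 2) = 8 - 1*0 = 8 + 0 = 8)
j(D, G) = -4 + G
h(d) = 6 + d (h(d) = d + 6 = 6 + d)
B(m, s) = -56 + s (B(m, s) = s + (-4 - 3)*8 = s - 7*8 = s - 56 = -56 + s)
B(h(-5), g(-5))*(-108) = (-56 - 5)*(-108) = -61*(-108) = 6588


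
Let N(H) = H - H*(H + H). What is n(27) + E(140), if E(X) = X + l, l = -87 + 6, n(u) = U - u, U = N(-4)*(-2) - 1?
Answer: 103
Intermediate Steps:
N(H) = H - 2*H² (N(H) = H - H*2*H = H - 2*H²)
U = 71 (U = -4*(1 - 2*(-4))*(-2) - 1 = -4*(1 + 8)*(-2) - 1 = -4*9*(-2) - 1 = -36*(-2) - 1 = 72 - 1 = 71)
n(u) = 71 - u
l = -81
E(X) = -81 + X (E(X) = X - 81 = -81 + X)
n(27) + E(140) = (71 - 1*27) + (-81 + 140) = (71 - 27) + 59 = 44 + 59 = 103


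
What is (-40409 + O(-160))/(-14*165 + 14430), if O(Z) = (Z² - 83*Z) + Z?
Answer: -563/4040 ≈ -0.13936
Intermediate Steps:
O(Z) = Z² - 82*Z
(-40409 + O(-160))/(-14*165 + 14430) = (-40409 - 160*(-82 - 160))/(-14*165 + 14430) = (-40409 - 160*(-242))/(-2310 + 14430) = (-40409 + 38720)/12120 = -1689*1/12120 = -563/4040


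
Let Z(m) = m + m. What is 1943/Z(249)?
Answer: 1943/498 ≈ 3.9016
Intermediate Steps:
Z(m) = 2*m
1943/Z(249) = 1943/((2*249)) = 1943/498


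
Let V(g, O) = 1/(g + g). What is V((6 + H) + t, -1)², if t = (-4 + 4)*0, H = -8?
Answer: 1/16 ≈ 0.062500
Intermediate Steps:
t = 0 (t = 0*0 = 0)
V(g, O) = 1/(2*g)
V((6 + H) + t, -1)² = (1/(2*((6 - 8) + 0)))² = (1/(2*(-2 + 0)))² = ((½)/(-2))² = ((½)*(-½))² = (-¼)² = 1/16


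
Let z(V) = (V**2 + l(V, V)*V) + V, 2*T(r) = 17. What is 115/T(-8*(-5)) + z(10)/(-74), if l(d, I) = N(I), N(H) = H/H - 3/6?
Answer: 15065/1258 ≈ 11.975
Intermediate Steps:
T(r) = 17/2 (T(r) = (1/2)*17 = 17/2)
N(H) = 1/2 (N(H) = 1 - 3*1/6 = 1 - 1/2 = 1/2)
l(d, I) = 1/2
z(V) = V**2 + 3*V/2 (z(V) = (V**2 + V/2) + V = V**2 + 3*V/2)
115/T(-8*(-5)) + z(10)/(-74) = 115/(17/2) + ((1/2)*10*(3 + 2*10))/(-74) = 115*(2/17) + ((1/2)*10*(3 + 20))*(-1/74) = 230/17 + ((1/2)*10*23)*(-1/74) = 230/17 + 115*(-1/74) = 230/17 - 115/74 = 15065/1258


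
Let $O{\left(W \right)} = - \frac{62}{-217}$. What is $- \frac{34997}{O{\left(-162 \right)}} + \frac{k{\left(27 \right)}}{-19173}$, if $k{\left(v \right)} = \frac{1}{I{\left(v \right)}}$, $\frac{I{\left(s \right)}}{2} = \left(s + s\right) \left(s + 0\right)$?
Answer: $- \frac{6848200291087}{55908468} \approx -1.2249 \cdot 10^{5}$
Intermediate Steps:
$I{\left(s \right)} = 4 s^{2}$ ($I{\left(s \right)} = 2 \left(s + s\right) \left(s + 0\right) = 2 \cdot 2 s s = 2 \cdot 2 s^{2} = 4 s^{2}$)
$k{\left(v \right)} = \frac{1}{4 v^{2}}$
$O{\left(W \right)} = \frac{2}{7}$ ($O{\left(W \right)} = \left(-62\right) \left(- \frac{1}{217}\right) = \frac{2}{7}$)
$- \frac{34997}{O{\left(-162 \right)}} + \frac{k{\left(27 \right)}}{-19173} = - \frac{34997}{\frac{2}{7}} + \frac{\frac{1}{4} \cdot \frac{1}{729}}{-19173} = \left(-34997\right) \frac{7}{2} + \frac{1}{4} \cdot \frac{1}{729} \left(- \frac{1}{19173}\right) = - \frac{244979}{2} + \frac{1}{2916} \left(- \frac{1}{19173}\right) = - \frac{244979}{2} - \frac{1}{55908468} = - \frac{6848200291087}{55908468}$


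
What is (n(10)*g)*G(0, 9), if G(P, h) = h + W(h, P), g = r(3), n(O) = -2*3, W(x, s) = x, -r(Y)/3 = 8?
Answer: 2592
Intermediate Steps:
r(Y) = -24 (r(Y) = -3*8 = -24)
n(O) = -6
g = -24
G(P, h) = 2*h (G(P, h) = h + h = 2*h)
(n(10)*g)*G(0, 9) = (-6*(-24))*(2*9) = 144*18 = 2592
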